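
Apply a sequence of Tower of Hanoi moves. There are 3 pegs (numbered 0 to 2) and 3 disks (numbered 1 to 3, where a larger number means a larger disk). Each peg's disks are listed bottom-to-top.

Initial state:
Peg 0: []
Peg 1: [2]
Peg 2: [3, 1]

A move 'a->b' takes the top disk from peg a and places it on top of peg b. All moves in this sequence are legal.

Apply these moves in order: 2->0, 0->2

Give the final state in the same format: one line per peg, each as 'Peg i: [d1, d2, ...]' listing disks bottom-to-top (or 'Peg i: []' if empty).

After move 1 (2->0):
Peg 0: [1]
Peg 1: [2]
Peg 2: [3]

After move 2 (0->2):
Peg 0: []
Peg 1: [2]
Peg 2: [3, 1]

Answer: Peg 0: []
Peg 1: [2]
Peg 2: [3, 1]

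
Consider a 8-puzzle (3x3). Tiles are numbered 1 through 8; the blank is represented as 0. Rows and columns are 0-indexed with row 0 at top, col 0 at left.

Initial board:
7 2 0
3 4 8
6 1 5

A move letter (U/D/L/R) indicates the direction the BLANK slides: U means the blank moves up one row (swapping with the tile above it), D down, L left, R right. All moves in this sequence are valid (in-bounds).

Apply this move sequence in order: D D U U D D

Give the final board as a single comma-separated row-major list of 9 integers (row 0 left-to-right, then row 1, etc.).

After move 1 (D):
7 2 8
3 4 0
6 1 5

After move 2 (D):
7 2 8
3 4 5
6 1 0

After move 3 (U):
7 2 8
3 4 0
6 1 5

After move 4 (U):
7 2 0
3 4 8
6 1 5

After move 5 (D):
7 2 8
3 4 0
6 1 5

After move 6 (D):
7 2 8
3 4 5
6 1 0

Answer: 7, 2, 8, 3, 4, 5, 6, 1, 0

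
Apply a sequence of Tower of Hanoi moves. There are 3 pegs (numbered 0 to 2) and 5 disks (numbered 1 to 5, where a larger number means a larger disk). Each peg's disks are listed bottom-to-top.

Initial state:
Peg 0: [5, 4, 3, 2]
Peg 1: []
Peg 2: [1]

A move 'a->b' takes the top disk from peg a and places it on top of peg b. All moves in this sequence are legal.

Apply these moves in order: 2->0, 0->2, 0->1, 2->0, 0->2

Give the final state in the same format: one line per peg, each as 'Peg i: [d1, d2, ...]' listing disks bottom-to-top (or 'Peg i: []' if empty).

Answer: Peg 0: [5, 4, 3]
Peg 1: [2]
Peg 2: [1]

Derivation:
After move 1 (2->0):
Peg 0: [5, 4, 3, 2, 1]
Peg 1: []
Peg 2: []

After move 2 (0->2):
Peg 0: [5, 4, 3, 2]
Peg 1: []
Peg 2: [1]

After move 3 (0->1):
Peg 0: [5, 4, 3]
Peg 1: [2]
Peg 2: [1]

After move 4 (2->0):
Peg 0: [5, 4, 3, 1]
Peg 1: [2]
Peg 2: []

After move 5 (0->2):
Peg 0: [5, 4, 3]
Peg 1: [2]
Peg 2: [1]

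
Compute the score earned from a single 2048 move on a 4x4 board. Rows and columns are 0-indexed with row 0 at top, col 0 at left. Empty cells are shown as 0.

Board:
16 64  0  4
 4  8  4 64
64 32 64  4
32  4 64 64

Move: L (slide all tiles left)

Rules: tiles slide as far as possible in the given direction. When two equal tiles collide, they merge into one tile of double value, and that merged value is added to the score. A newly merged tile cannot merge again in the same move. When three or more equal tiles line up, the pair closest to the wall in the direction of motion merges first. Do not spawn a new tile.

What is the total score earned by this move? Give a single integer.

Slide left:
row 0: [16, 64, 0, 4] -> [16, 64, 4, 0]  score +0 (running 0)
row 1: [4, 8, 4, 64] -> [4, 8, 4, 64]  score +0 (running 0)
row 2: [64, 32, 64, 4] -> [64, 32, 64, 4]  score +0 (running 0)
row 3: [32, 4, 64, 64] -> [32, 4, 128, 0]  score +128 (running 128)
Board after move:
 16  64   4   0
  4   8   4  64
 64  32  64   4
 32   4 128   0

Answer: 128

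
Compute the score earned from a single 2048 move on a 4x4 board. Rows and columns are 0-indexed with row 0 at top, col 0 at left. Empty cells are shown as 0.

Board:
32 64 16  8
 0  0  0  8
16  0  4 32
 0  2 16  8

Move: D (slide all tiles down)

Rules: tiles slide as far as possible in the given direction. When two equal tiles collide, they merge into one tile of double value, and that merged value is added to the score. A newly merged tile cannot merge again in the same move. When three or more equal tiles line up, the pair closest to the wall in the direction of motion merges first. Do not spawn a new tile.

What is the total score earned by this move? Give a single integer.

Slide down:
col 0: [32, 0, 16, 0] -> [0, 0, 32, 16]  score +0 (running 0)
col 1: [64, 0, 0, 2] -> [0, 0, 64, 2]  score +0 (running 0)
col 2: [16, 0, 4, 16] -> [0, 16, 4, 16]  score +0 (running 0)
col 3: [8, 8, 32, 8] -> [0, 16, 32, 8]  score +16 (running 16)
Board after move:
 0  0  0  0
 0  0 16 16
32 64  4 32
16  2 16  8

Answer: 16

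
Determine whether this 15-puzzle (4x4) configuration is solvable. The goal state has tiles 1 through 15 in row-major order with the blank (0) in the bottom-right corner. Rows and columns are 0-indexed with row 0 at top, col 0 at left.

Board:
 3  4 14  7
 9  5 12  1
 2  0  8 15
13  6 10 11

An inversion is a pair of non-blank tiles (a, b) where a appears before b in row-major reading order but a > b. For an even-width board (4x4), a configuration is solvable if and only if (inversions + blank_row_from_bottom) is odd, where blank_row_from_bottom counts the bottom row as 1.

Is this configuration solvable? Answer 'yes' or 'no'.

Inversions: 40
Blank is in row 2 (0-indexed from top), which is row 2 counting from the bottom (bottom = 1).
40 + 2 = 42, which is even, so the puzzle is not solvable.

Answer: no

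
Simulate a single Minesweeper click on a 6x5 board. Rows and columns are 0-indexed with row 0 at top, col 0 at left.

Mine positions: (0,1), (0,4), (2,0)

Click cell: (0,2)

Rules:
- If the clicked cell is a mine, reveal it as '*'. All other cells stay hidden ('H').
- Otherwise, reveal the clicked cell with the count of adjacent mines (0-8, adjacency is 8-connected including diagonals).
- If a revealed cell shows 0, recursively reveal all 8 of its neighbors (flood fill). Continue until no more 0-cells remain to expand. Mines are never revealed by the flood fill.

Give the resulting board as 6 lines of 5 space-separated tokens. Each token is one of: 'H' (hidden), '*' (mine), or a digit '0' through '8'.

H H 1 H H
H H H H H
H H H H H
H H H H H
H H H H H
H H H H H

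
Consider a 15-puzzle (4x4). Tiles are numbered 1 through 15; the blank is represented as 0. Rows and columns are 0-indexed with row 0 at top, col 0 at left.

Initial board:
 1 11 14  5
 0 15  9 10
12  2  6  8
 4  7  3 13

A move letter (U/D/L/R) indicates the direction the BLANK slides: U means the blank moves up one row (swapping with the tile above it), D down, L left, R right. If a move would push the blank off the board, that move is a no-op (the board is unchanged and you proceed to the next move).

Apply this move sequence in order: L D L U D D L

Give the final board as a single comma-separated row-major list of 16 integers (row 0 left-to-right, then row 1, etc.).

Answer: 1, 11, 14, 5, 12, 15, 9, 10, 4, 2, 6, 8, 0, 7, 3, 13

Derivation:
After move 1 (L):
 1 11 14  5
 0 15  9 10
12  2  6  8
 4  7  3 13

After move 2 (D):
 1 11 14  5
12 15  9 10
 0  2  6  8
 4  7  3 13

After move 3 (L):
 1 11 14  5
12 15  9 10
 0  2  6  8
 4  7  3 13

After move 4 (U):
 1 11 14  5
 0 15  9 10
12  2  6  8
 4  7  3 13

After move 5 (D):
 1 11 14  5
12 15  9 10
 0  2  6  8
 4  7  3 13

After move 6 (D):
 1 11 14  5
12 15  9 10
 4  2  6  8
 0  7  3 13

After move 7 (L):
 1 11 14  5
12 15  9 10
 4  2  6  8
 0  7  3 13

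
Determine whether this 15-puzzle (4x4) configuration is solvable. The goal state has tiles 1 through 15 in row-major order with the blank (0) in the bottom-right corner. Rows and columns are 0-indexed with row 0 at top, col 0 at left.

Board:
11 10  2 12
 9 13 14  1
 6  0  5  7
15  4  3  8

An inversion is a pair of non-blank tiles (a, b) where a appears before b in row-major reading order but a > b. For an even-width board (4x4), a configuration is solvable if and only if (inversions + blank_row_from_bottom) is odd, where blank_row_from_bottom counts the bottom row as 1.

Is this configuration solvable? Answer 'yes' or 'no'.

Answer: no

Derivation:
Inversions: 60
Blank is in row 2 (0-indexed from top), which is row 2 counting from the bottom (bottom = 1).
60 + 2 = 62, which is even, so the puzzle is not solvable.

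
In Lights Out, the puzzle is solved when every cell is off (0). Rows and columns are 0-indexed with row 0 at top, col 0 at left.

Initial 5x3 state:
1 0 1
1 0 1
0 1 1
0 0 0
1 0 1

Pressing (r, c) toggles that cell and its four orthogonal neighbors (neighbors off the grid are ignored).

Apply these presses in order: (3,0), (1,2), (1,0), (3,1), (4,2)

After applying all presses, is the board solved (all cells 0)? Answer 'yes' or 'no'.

After press 1 at (3,0):
1 0 1
1 0 1
1 1 1
1 1 0
0 0 1

After press 2 at (1,2):
1 0 0
1 1 0
1 1 0
1 1 0
0 0 1

After press 3 at (1,0):
0 0 0
0 0 0
0 1 0
1 1 0
0 0 1

After press 4 at (3,1):
0 0 0
0 0 0
0 0 0
0 0 1
0 1 1

After press 5 at (4,2):
0 0 0
0 0 0
0 0 0
0 0 0
0 0 0

Lights still on: 0

Answer: yes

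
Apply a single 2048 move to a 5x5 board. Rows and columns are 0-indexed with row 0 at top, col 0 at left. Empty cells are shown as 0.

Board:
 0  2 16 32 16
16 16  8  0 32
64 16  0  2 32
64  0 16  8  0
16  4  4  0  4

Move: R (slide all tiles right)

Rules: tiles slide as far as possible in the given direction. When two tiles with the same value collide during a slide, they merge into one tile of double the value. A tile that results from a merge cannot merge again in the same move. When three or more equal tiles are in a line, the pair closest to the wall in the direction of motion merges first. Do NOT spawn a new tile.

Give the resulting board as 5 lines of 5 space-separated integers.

Answer:  0  2 16 32 16
 0  0 32  8 32
 0 64 16  2 32
 0  0 64 16  8
 0  0 16  4  8

Derivation:
Slide right:
row 0: [0, 2, 16, 32, 16] -> [0, 2, 16, 32, 16]
row 1: [16, 16, 8, 0, 32] -> [0, 0, 32, 8, 32]
row 2: [64, 16, 0, 2, 32] -> [0, 64, 16, 2, 32]
row 3: [64, 0, 16, 8, 0] -> [0, 0, 64, 16, 8]
row 4: [16, 4, 4, 0, 4] -> [0, 0, 16, 4, 8]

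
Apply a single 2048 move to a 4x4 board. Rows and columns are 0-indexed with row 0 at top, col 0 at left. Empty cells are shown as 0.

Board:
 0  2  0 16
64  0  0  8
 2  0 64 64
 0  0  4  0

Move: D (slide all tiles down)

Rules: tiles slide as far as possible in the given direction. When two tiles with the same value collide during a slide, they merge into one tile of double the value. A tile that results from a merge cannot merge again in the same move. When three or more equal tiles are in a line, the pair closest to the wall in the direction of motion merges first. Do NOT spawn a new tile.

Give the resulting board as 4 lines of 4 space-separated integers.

Answer:  0  0  0  0
 0  0  0 16
64  0 64  8
 2  2  4 64

Derivation:
Slide down:
col 0: [0, 64, 2, 0] -> [0, 0, 64, 2]
col 1: [2, 0, 0, 0] -> [0, 0, 0, 2]
col 2: [0, 0, 64, 4] -> [0, 0, 64, 4]
col 3: [16, 8, 64, 0] -> [0, 16, 8, 64]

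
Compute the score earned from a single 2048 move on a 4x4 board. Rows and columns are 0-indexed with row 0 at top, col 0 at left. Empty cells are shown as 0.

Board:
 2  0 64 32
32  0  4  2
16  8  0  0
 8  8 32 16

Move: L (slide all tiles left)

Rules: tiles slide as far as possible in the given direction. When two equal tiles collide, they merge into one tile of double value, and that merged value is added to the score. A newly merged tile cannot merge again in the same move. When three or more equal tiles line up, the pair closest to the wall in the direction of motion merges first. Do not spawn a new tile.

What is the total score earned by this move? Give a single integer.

Slide left:
row 0: [2, 0, 64, 32] -> [2, 64, 32, 0]  score +0 (running 0)
row 1: [32, 0, 4, 2] -> [32, 4, 2, 0]  score +0 (running 0)
row 2: [16, 8, 0, 0] -> [16, 8, 0, 0]  score +0 (running 0)
row 3: [8, 8, 32, 16] -> [16, 32, 16, 0]  score +16 (running 16)
Board after move:
 2 64 32  0
32  4  2  0
16  8  0  0
16 32 16  0

Answer: 16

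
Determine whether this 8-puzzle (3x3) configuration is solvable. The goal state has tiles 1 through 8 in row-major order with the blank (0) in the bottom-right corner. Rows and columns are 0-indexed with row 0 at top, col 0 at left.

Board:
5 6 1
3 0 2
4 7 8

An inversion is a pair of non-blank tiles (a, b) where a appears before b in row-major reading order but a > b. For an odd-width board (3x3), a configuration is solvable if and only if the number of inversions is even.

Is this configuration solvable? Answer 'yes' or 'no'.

Inversions (pairs i<j in row-major order where tile[i] > tile[j] > 0): 9
9 is odd, so the puzzle is not solvable.

Answer: no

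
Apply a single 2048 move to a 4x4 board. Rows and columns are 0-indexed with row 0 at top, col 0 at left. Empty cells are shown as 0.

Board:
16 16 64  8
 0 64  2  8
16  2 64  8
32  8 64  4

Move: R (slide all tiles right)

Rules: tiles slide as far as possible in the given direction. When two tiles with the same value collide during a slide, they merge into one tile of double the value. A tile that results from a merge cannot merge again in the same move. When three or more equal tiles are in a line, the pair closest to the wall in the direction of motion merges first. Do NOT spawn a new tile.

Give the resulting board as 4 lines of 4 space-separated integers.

Answer:  0 32 64  8
 0 64  2  8
16  2 64  8
32  8 64  4

Derivation:
Slide right:
row 0: [16, 16, 64, 8] -> [0, 32, 64, 8]
row 1: [0, 64, 2, 8] -> [0, 64, 2, 8]
row 2: [16, 2, 64, 8] -> [16, 2, 64, 8]
row 3: [32, 8, 64, 4] -> [32, 8, 64, 4]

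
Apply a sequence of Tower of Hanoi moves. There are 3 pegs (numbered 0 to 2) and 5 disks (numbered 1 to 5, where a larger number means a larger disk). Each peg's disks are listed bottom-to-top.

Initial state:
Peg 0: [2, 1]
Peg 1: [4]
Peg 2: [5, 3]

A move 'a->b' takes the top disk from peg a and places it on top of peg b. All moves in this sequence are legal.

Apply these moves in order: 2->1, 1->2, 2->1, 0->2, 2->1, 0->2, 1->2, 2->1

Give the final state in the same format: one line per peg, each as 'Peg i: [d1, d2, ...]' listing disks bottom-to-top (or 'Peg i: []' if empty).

After move 1 (2->1):
Peg 0: [2, 1]
Peg 1: [4, 3]
Peg 2: [5]

After move 2 (1->2):
Peg 0: [2, 1]
Peg 1: [4]
Peg 2: [5, 3]

After move 3 (2->1):
Peg 0: [2, 1]
Peg 1: [4, 3]
Peg 2: [5]

After move 4 (0->2):
Peg 0: [2]
Peg 1: [4, 3]
Peg 2: [5, 1]

After move 5 (2->1):
Peg 0: [2]
Peg 1: [4, 3, 1]
Peg 2: [5]

After move 6 (0->2):
Peg 0: []
Peg 1: [4, 3, 1]
Peg 2: [5, 2]

After move 7 (1->2):
Peg 0: []
Peg 1: [4, 3]
Peg 2: [5, 2, 1]

After move 8 (2->1):
Peg 0: []
Peg 1: [4, 3, 1]
Peg 2: [5, 2]

Answer: Peg 0: []
Peg 1: [4, 3, 1]
Peg 2: [5, 2]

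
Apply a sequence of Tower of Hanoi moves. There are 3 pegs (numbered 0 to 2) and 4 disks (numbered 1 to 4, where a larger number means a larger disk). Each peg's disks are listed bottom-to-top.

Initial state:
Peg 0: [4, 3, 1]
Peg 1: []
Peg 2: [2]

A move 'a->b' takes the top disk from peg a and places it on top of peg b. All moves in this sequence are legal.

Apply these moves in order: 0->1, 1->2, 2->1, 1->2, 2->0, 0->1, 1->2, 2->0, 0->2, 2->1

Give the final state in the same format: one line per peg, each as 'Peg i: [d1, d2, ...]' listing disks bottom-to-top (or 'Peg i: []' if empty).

Answer: Peg 0: [4, 3]
Peg 1: [1]
Peg 2: [2]

Derivation:
After move 1 (0->1):
Peg 0: [4, 3]
Peg 1: [1]
Peg 2: [2]

After move 2 (1->2):
Peg 0: [4, 3]
Peg 1: []
Peg 2: [2, 1]

After move 3 (2->1):
Peg 0: [4, 3]
Peg 1: [1]
Peg 2: [2]

After move 4 (1->2):
Peg 0: [4, 3]
Peg 1: []
Peg 2: [2, 1]

After move 5 (2->0):
Peg 0: [4, 3, 1]
Peg 1: []
Peg 2: [2]

After move 6 (0->1):
Peg 0: [4, 3]
Peg 1: [1]
Peg 2: [2]

After move 7 (1->2):
Peg 0: [4, 3]
Peg 1: []
Peg 2: [2, 1]

After move 8 (2->0):
Peg 0: [4, 3, 1]
Peg 1: []
Peg 2: [2]

After move 9 (0->2):
Peg 0: [4, 3]
Peg 1: []
Peg 2: [2, 1]

After move 10 (2->1):
Peg 0: [4, 3]
Peg 1: [1]
Peg 2: [2]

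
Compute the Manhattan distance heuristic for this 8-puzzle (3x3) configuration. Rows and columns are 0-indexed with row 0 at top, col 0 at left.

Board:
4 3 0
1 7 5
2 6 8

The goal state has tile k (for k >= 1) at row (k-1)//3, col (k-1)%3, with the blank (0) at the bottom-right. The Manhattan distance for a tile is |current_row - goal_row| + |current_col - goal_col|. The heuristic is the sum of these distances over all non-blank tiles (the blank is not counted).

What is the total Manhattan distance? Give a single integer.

Tile 4: at (0,0), goal (1,0), distance |0-1|+|0-0| = 1
Tile 3: at (0,1), goal (0,2), distance |0-0|+|1-2| = 1
Tile 1: at (1,0), goal (0,0), distance |1-0|+|0-0| = 1
Tile 7: at (1,1), goal (2,0), distance |1-2|+|1-0| = 2
Tile 5: at (1,2), goal (1,1), distance |1-1|+|2-1| = 1
Tile 2: at (2,0), goal (0,1), distance |2-0|+|0-1| = 3
Tile 6: at (2,1), goal (1,2), distance |2-1|+|1-2| = 2
Tile 8: at (2,2), goal (2,1), distance |2-2|+|2-1| = 1
Sum: 1 + 1 + 1 + 2 + 1 + 3 + 2 + 1 = 12

Answer: 12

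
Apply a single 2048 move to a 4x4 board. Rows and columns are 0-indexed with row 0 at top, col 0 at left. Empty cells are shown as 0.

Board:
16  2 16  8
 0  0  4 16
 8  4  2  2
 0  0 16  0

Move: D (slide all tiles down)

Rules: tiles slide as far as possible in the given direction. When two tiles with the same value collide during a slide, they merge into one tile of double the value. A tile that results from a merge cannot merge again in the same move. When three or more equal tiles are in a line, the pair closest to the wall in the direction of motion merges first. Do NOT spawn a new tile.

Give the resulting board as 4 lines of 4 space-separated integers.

Answer:  0  0 16  0
 0  0  4  8
16  2  2 16
 8  4 16  2

Derivation:
Slide down:
col 0: [16, 0, 8, 0] -> [0, 0, 16, 8]
col 1: [2, 0, 4, 0] -> [0, 0, 2, 4]
col 2: [16, 4, 2, 16] -> [16, 4, 2, 16]
col 3: [8, 16, 2, 0] -> [0, 8, 16, 2]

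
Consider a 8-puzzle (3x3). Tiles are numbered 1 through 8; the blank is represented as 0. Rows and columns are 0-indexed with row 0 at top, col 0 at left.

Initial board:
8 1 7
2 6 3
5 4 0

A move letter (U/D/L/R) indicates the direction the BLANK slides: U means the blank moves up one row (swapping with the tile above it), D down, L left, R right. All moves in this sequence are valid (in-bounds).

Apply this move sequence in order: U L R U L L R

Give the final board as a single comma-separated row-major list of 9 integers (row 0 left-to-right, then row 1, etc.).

Answer: 8, 0, 1, 2, 6, 7, 5, 4, 3

Derivation:
After move 1 (U):
8 1 7
2 6 0
5 4 3

After move 2 (L):
8 1 7
2 0 6
5 4 3

After move 3 (R):
8 1 7
2 6 0
5 4 3

After move 4 (U):
8 1 0
2 6 7
5 4 3

After move 5 (L):
8 0 1
2 6 7
5 4 3

After move 6 (L):
0 8 1
2 6 7
5 4 3

After move 7 (R):
8 0 1
2 6 7
5 4 3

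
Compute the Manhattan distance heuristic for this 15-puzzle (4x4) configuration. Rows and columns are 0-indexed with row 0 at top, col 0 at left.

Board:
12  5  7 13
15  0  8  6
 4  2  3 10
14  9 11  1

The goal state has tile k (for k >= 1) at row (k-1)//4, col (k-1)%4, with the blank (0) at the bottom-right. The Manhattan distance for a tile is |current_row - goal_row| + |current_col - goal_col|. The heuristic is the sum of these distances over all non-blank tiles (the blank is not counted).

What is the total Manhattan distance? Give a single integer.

Tile 12: at (0,0), goal (2,3), distance |0-2|+|0-3| = 5
Tile 5: at (0,1), goal (1,0), distance |0-1|+|1-0| = 2
Tile 7: at (0,2), goal (1,2), distance |0-1|+|2-2| = 1
Tile 13: at (0,3), goal (3,0), distance |0-3|+|3-0| = 6
Tile 15: at (1,0), goal (3,2), distance |1-3|+|0-2| = 4
Tile 8: at (1,2), goal (1,3), distance |1-1|+|2-3| = 1
Tile 6: at (1,3), goal (1,1), distance |1-1|+|3-1| = 2
Tile 4: at (2,0), goal (0,3), distance |2-0|+|0-3| = 5
Tile 2: at (2,1), goal (0,1), distance |2-0|+|1-1| = 2
Tile 3: at (2,2), goal (0,2), distance |2-0|+|2-2| = 2
Tile 10: at (2,3), goal (2,1), distance |2-2|+|3-1| = 2
Tile 14: at (3,0), goal (3,1), distance |3-3|+|0-1| = 1
Tile 9: at (3,1), goal (2,0), distance |3-2|+|1-0| = 2
Tile 11: at (3,2), goal (2,2), distance |3-2|+|2-2| = 1
Tile 1: at (3,3), goal (0,0), distance |3-0|+|3-0| = 6
Sum: 5 + 2 + 1 + 6 + 4 + 1 + 2 + 5 + 2 + 2 + 2 + 1 + 2 + 1 + 6 = 42

Answer: 42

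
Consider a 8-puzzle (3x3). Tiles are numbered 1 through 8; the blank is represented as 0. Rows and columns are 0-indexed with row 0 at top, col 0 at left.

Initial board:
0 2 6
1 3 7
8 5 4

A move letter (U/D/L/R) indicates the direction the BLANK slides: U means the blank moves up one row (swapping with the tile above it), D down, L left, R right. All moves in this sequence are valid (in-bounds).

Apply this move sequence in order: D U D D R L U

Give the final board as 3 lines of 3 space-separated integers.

After move 1 (D):
1 2 6
0 3 7
8 5 4

After move 2 (U):
0 2 6
1 3 7
8 5 4

After move 3 (D):
1 2 6
0 3 7
8 5 4

After move 4 (D):
1 2 6
8 3 7
0 5 4

After move 5 (R):
1 2 6
8 3 7
5 0 4

After move 6 (L):
1 2 6
8 3 7
0 5 4

After move 7 (U):
1 2 6
0 3 7
8 5 4

Answer: 1 2 6
0 3 7
8 5 4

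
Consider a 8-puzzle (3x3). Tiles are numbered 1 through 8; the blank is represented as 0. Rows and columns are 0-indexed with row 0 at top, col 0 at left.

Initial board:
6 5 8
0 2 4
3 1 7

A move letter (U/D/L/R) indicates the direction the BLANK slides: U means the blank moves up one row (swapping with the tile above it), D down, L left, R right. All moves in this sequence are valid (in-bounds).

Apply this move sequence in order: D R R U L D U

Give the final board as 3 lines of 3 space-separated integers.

After move 1 (D):
6 5 8
3 2 4
0 1 7

After move 2 (R):
6 5 8
3 2 4
1 0 7

After move 3 (R):
6 5 8
3 2 4
1 7 0

After move 4 (U):
6 5 8
3 2 0
1 7 4

After move 5 (L):
6 5 8
3 0 2
1 7 4

After move 6 (D):
6 5 8
3 7 2
1 0 4

After move 7 (U):
6 5 8
3 0 2
1 7 4

Answer: 6 5 8
3 0 2
1 7 4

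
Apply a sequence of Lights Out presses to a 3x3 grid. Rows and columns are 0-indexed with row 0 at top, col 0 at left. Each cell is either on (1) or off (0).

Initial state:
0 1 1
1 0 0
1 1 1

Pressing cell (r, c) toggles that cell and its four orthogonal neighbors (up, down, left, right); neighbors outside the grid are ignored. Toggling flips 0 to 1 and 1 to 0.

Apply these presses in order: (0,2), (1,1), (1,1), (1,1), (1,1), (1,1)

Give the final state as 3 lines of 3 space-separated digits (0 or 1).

After press 1 at (0,2):
0 0 0
1 0 1
1 1 1

After press 2 at (1,1):
0 1 0
0 1 0
1 0 1

After press 3 at (1,1):
0 0 0
1 0 1
1 1 1

After press 4 at (1,1):
0 1 0
0 1 0
1 0 1

After press 5 at (1,1):
0 0 0
1 0 1
1 1 1

After press 6 at (1,1):
0 1 0
0 1 0
1 0 1

Answer: 0 1 0
0 1 0
1 0 1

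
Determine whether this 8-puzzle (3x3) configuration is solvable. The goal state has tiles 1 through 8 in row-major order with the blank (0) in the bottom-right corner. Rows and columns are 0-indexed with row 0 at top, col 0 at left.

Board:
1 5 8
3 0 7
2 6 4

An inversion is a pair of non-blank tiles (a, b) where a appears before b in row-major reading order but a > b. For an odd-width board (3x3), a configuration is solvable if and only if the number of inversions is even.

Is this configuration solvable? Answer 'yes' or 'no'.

Answer: no

Derivation:
Inversions (pairs i<j in row-major order where tile[i] > tile[j] > 0): 13
13 is odd, so the puzzle is not solvable.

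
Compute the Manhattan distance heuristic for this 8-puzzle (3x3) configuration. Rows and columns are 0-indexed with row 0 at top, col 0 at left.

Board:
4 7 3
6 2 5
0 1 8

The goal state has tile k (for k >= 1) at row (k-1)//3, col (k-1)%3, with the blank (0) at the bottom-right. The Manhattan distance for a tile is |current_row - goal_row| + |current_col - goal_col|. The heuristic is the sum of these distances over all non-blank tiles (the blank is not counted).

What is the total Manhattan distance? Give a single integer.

Tile 4: at (0,0), goal (1,0), distance |0-1|+|0-0| = 1
Tile 7: at (0,1), goal (2,0), distance |0-2|+|1-0| = 3
Tile 3: at (0,2), goal (0,2), distance |0-0|+|2-2| = 0
Tile 6: at (1,0), goal (1,2), distance |1-1|+|0-2| = 2
Tile 2: at (1,1), goal (0,1), distance |1-0|+|1-1| = 1
Tile 5: at (1,2), goal (1,1), distance |1-1|+|2-1| = 1
Tile 1: at (2,1), goal (0,0), distance |2-0|+|1-0| = 3
Tile 8: at (2,2), goal (2,1), distance |2-2|+|2-1| = 1
Sum: 1 + 3 + 0 + 2 + 1 + 1 + 3 + 1 = 12

Answer: 12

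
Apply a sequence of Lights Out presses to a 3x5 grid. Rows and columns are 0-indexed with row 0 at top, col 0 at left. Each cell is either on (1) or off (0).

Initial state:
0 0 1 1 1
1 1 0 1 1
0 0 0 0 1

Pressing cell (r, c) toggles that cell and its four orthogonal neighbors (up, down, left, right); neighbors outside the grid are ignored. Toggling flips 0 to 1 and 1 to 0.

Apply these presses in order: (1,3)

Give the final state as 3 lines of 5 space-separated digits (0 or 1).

Answer: 0 0 1 0 1
1 1 1 0 0
0 0 0 1 1

Derivation:
After press 1 at (1,3):
0 0 1 0 1
1 1 1 0 0
0 0 0 1 1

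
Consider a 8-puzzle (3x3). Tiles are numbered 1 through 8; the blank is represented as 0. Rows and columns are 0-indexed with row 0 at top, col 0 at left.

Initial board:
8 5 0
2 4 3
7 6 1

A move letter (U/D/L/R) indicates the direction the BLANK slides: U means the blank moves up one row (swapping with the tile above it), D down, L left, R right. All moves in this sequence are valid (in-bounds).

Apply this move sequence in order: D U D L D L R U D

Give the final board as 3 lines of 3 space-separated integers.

After move 1 (D):
8 5 3
2 4 0
7 6 1

After move 2 (U):
8 5 0
2 4 3
7 6 1

After move 3 (D):
8 5 3
2 4 0
7 6 1

After move 4 (L):
8 5 3
2 0 4
7 6 1

After move 5 (D):
8 5 3
2 6 4
7 0 1

After move 6 (L):
8 5 3
2 6 4
0 7 1

After move 7 (R):
8 5 3
2 6 4
7 0 1

After move 8 (U):
8 5 3
2 0 4
7 6 1

After move 9 (D):
8 5 3
2 6 4
7 0 1

Answer: 8 5 3
2 6 4
7 0 1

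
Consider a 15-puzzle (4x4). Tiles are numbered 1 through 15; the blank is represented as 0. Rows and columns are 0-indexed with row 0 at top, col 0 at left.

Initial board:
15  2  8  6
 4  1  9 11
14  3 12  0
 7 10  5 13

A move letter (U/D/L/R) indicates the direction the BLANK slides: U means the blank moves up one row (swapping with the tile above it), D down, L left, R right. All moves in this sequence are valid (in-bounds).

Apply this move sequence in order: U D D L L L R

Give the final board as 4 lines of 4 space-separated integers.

Answer: 15  2  8  6
 4  1  9 11
14  3 12 13
 7  0 10  5

Derivation:
After move 1 (U):
15  2  8  6
 4  1  9  0
14  3 12 11
 7 10  5 13

After move 2 (D):
15  2  8  6
 4  1  9 11
14  3 12  0
 7 10  5 13

After move 3 (D):
15  2  8  6
 4  1  9 11
14  3 12 13
 7 10  5  0

After move 4 (L):
15  2  8  6
 4  1  9 11
14  3 12 13
 7 10  0  5

After move 5 (L):
15  2  8  6
 4  1  9 11
14  3 12 13
 7  0 10  5

After move 6 (L):
15  2  8  6
 4  1  9 11
14  3 12 13
 0  7 10  5

After move 7 (R):
15  2  8  6
 4  1  9 11
14  3 12 13
 7  0 10  5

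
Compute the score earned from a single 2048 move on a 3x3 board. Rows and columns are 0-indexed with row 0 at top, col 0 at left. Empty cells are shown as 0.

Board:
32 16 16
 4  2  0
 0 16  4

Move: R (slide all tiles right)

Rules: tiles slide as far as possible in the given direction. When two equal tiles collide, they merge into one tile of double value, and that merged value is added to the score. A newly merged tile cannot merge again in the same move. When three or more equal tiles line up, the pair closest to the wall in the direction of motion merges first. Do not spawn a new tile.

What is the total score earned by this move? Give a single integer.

Answer: 32

Derivation:
Slide right:
row 0: [32, 16, 16] -> [0, 32, 32]  score +32 (running 32)
row 1: [4, 2, 0] -> [0, 4, 2]  score +0 (running 32)
row 2: [0, 16, 4] -> [0, 16, 4]  score +0 (running 32)
Board after move:
 0 32 32
 0  4  2
 0 16  4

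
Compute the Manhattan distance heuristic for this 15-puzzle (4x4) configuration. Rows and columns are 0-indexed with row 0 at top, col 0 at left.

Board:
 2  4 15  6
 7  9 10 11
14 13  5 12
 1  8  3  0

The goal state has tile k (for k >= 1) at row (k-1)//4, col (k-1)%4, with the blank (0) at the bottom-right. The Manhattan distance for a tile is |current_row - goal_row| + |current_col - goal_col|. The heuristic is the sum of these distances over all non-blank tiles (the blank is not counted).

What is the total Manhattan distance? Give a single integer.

Answer: 34

Derivation:
Tile 2: at (0,0), goal (0,1), distance |0-0|+|0-1| = 1
Tile 4: at (0,1), goal (0,3), distance |0-0|+|1-3| = 2
Tile 15: at (0,2), goal (3,2), distance |0-3|+|2-2| = 3
Tile 6: at (0,3), goal (1,1), distance |0-1|+|3-1| = 3
Tile 7: at (1,0), goal (1,2), distance |1-1|+|0-2| = 2
Tile 9: at (1,1), goal (2,0), distance |1-2|+|1-0| = 2
Tile 10: at (1,2), goal (2,1), distance |1-2|+|2-1| = 2
Tile 11: at (1,3), goal (2,2), distance |1-2|+|3-2| = 2
Tile 14: at (2,0), goal (3,1), distance |2-3|+|0-1| = 2
Tile 13: at (2,1), goal (3,0), distance |2-3|+|1-0| = 2
Tile 5: at (2,2), goal (1,0), distance |2-1|+|2-0| = 3
Tile 12: at (2,3), goal (2,3), distance |2-2|+|3-3| = 0
Tile 1: at (3,0), goal (0,0), distance |3-0|+|0-0| = 3
Tile 8: at (3,1), goal (1,3), distance |3-1|+|1-3| = 4
Tile 3: at (3,2), goal (0,2), distance |3-0|+|2-2| = 3
Sum: 1 + 2 + 3 + 3 + 2 + 2 + 2 + 2 + 2 + 2 + 3 + 0 + 3 + 4 + 3 = 34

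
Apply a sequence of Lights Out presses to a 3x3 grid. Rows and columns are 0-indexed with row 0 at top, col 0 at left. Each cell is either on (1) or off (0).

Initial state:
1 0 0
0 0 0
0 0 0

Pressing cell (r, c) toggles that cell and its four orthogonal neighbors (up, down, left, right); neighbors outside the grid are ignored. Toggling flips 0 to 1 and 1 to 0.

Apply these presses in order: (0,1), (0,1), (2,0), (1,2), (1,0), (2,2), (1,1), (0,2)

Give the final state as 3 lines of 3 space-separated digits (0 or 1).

After press 1 at (0,1):
0 1 1
0 1 0
0 0 0

After press 2 at (0,1):
1 0 0
0 0 0
0 0 0

After press 3 at (2,0):
1 0 0
1 0 0
1 1 0

After press 4 at (1,2):
1 0 1
1 1 1
1 1 1

After press 5 at (1,0):
0 0 1
0 0 1
0 1 1

After press 6 at (2,2):
0 0 1
0 0 0
0 0 0

After press 7 at (1,1):
0 1 1
1 1 1
0 1 0

After press 8 at (0,2):
0 0 0
1 1 0
0 1 0

Answer: 0 0 0
1 1 0
0 1 0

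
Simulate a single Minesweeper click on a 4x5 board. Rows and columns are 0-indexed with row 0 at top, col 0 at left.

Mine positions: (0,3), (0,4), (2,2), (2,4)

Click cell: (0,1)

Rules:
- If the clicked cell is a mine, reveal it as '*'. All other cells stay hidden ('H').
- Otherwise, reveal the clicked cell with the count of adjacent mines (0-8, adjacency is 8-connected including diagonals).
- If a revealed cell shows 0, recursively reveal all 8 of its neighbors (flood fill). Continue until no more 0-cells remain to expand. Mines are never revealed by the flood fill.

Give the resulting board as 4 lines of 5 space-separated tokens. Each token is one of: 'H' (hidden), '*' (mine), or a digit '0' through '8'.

0 0 1 H H
0 1 2 H H
0 1 H H H
0 1 H H H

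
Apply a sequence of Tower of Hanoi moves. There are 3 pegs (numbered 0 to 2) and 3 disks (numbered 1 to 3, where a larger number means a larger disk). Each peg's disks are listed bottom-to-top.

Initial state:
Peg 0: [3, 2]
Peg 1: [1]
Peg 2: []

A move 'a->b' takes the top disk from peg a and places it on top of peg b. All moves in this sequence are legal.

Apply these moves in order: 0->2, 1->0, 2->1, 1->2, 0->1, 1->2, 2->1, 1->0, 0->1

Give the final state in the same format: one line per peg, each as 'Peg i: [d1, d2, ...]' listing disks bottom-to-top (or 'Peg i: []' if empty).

Answer: Peg 0: [3]
Peg 1: [1]
Peg 2: [2]

Derivation:
After move 1 (0->2):
Peg 0: [3]
Peg 1: [1]
Peg 2: [2]

After move 2 (1->0):
Peg 0: [3, 1]
Peg 1: []
Peg 2: [2]

After move 3 (2->1):
Peg 0: [3, 1]
Peg 1: [2]
Peg 2: []

After move 4 (1->2):
Peg 0: [3, 1]
Peg 1: []
Peg 2: [2]

After move 5 (0->1):
Peg 0: [3]
Peg 1: [1]
Peg 2: [2]

After move 6 (1->2):
Peg 0: [3]
Peg 1: []
Peg 2: [2, 1]

After move 7 (2->1):
Peg 0: [3]
Peg 1: [1]
Peg 2: [2]

After move 8 (1->0):
Peg 0: [3, 1]
Peg 1: []
Peg 2: [2]

After move 9 (0->1):
Peg 0: [3]
Peg 1: [1]
Peg 2: [2]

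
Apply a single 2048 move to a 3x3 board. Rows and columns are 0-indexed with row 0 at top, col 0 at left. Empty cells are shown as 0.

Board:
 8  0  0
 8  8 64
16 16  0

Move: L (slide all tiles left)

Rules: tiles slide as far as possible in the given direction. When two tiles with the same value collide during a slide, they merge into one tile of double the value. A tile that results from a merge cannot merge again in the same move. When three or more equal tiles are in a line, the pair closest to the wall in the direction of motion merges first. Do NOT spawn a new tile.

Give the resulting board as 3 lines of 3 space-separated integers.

Answer:  8  0  0
16 64  0
32  0  0

Derivation:
Slide left:
row 0: [8, 0, 0] -> [8, 0, 0]
row 1: [8, 8, 64] -> [16, 64, 0]
row 2: [16, 16, 0] -> [32, 0, 0]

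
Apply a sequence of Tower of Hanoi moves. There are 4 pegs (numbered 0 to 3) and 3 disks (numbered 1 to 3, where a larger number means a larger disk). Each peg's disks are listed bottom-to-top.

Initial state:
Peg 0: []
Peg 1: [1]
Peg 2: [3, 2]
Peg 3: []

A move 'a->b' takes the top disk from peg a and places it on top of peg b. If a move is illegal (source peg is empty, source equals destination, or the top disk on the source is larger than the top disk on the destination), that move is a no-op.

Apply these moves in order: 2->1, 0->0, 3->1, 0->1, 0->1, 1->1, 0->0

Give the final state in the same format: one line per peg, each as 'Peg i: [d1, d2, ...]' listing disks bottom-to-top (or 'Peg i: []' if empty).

Answer: Peg 0: []
Peg 1: [1]
Peg 2: [3, 2]
Peg 3: []

Derivation:
After move 1 (2->1):
Peg 0: []
Peg 1: [1]
Peg 2: [3, 2]
Peg 3: []

After move 2 (0->0):
Peg 0: []
Peg 1: [1]
Peg 2: [3, 2]
Peg 3: []

After move 3 (3->1):
Peg 0: []
Peg 1: [1]
Peg 2: [3, 2]
Peg 3: []

After move 4 (0->1):
Peg 0: []
Peg 1: [1]
Peg 2: [3, 2]
Peg 3: []

After move 5 (0->1):
Peg 0: []
Peg 1: [1]
Peg 2: [3, 2]
Peg 3: []

After move 6 (1->1):
Peg 0: []
Peg 1: [1]
Peg 2: [3, 2]
Peg 3: []

After move 7 (0->0):
Peg 0: []
Peg 1: [1]
Peg 2: [3, 2]
Peg 3: []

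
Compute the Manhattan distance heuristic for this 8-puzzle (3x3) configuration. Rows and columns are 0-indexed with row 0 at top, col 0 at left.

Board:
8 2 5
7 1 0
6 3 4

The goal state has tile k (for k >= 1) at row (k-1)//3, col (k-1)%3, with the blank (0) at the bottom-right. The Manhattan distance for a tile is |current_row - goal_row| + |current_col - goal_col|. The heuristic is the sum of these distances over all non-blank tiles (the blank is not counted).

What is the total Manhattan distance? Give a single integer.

Answer: 17

Derivation:
Tile 8: at (0,0), goal (2,1), distance |0-2|+|0-1| = 3
Tile 2: at (0,1), goal (0,1), distance |0-0|+|1-1| = 0
Tile 5: at (0,2), goal (1,1), distance |0-1|+|2-1| = 2
Tile 7: at (1,0), goal (2,0), distance |1-2|+|0-0| = 1
Tile 1: at (1,1), goal (0,0), distance |1-0|+|1-0| = 2
Tile 6: at (2,0), goal (1,2), distance |2-1|+|0-2| = 3
Tile 3: at (2,1), goal (0,2), distance |2-0|+|1-2| = 3
Tile 4: at (2,2), goal (1,0), distance |2-1|+|2-0| = 3
Sum: 3 + 0 + 2 + 1 + 2 + 3 + 3 + 3 = 17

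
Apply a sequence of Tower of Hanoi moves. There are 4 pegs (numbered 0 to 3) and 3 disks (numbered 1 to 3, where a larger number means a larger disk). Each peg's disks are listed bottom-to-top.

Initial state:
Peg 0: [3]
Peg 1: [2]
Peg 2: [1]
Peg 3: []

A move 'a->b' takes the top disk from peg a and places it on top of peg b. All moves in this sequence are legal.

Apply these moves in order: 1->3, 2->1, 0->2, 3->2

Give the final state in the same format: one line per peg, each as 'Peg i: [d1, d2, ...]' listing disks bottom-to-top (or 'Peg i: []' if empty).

After move 1 (1->3):
Peg 0: [3]
Peg 1: []
Peg 2: [1]
Peg 3: [2]

After move 2 (2->1):
Peg 0: [3]
Peg 1: [1]
Peg 2: []
Peg 3: [2]

After move 3 (0->2):
Peg 0: []
Peg 1: [1]
Peg 2: [3]
Peg 3: [2]

After move 4 (3->2):
Peg 0: []
Peg 1: [1]
Peg 2: [3, 2]
Peg 3: []

Answer: Peg 0: []
Peg 1: [1]
Peg 2: [3, 2]
Peg 3: []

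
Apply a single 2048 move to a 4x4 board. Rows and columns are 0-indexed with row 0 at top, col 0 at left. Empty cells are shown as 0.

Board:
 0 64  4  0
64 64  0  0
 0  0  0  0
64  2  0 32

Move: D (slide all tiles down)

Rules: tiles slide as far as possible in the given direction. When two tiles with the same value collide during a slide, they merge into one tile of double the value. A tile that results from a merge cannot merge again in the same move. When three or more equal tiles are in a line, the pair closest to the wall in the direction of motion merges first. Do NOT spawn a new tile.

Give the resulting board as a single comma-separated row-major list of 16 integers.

Slide down:
col 0: [0, 64, 0, 64] -> [0, 0, 0, 128]
col 1: [64, 64, 0, 2] -> [0, 0, 128, 2]
col 2: [4, 0, 0, 0] -> [0, 0, 0, 4]
col 3: [0, 0, 0, 32] -> [0, 0, 0, 32]

Answer: 0, 0, 0, 0, 0, 0, 0, 0, 0, 128, 0, 0, 128, 2, 4, 32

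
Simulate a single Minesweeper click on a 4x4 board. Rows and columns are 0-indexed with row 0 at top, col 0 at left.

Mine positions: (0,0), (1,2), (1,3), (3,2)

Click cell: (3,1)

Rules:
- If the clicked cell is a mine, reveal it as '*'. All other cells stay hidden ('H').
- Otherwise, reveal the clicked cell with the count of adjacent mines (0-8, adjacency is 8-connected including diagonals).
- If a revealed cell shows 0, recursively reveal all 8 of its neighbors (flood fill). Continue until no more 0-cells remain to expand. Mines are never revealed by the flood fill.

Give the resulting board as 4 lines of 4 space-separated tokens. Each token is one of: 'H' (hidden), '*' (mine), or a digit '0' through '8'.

H H H H
H H H H
H H H H
H 1 H H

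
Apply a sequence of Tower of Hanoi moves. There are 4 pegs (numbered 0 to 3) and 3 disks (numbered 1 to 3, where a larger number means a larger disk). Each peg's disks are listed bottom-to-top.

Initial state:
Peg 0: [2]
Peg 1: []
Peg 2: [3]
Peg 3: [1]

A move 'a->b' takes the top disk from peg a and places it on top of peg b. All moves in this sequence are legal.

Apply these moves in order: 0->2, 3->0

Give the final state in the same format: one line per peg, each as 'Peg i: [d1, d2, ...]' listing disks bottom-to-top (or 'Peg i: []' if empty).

After move 1 (0->2):
Peg 0: []
Peg 1: []
Peg 2: [3, 2]
Peg 3: [1]

After move 2 (3->0):
Peg 0: [1]
Peg 1: []
Peg 2: [3, 2]
Peg 3: []

Answer: Peg 0: [1]
Peg 1: []
Peg 2: [3, 2]
Peg 3: []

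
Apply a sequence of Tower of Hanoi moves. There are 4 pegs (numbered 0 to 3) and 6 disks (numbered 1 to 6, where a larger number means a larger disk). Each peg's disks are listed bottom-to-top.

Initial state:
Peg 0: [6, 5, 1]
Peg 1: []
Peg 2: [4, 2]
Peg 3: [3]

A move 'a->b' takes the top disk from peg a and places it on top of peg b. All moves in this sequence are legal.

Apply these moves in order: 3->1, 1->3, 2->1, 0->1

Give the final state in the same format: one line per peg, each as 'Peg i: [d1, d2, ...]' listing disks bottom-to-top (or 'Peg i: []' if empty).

Answer: Peg 0: [6, 5]
Peg 1: [2, 1]
Peg 2: [4]
Peg 3: [3]

Derivation:
After move 1 (3->1):
Peg 0: [6, 5, 1]
Peg 1: [3]
Peg 2: [4, 2]
Peg 3: []

After move 2 (1->3):
Peg 0: [6, 5, 1]
Peg 1: []
Peg 2: [4, 2]
Peg 3: [3]

After move 3 (2->1):
Peg 0: [6, 5, 1]
Peg 1: [2]
Peg 2: [4]
Peg 3: [3]

After move 4 (0->1):
Peg 0: [6, 5]
Peg 1: [2, 1]
Peg 2: [4]
Peg 3: [3]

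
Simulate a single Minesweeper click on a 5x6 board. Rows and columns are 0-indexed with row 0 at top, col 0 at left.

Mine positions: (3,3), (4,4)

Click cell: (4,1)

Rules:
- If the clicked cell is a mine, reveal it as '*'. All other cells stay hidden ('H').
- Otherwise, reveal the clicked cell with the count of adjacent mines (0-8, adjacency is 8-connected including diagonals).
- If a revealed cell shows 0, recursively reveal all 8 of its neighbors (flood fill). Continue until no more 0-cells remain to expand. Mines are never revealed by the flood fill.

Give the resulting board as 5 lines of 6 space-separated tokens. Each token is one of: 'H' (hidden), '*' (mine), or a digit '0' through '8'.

0 0 0 0 0 0
0 0 0 0 0 0
0 0 1 1 1 0
0 0 1 H 2 1
0 0 1 H H H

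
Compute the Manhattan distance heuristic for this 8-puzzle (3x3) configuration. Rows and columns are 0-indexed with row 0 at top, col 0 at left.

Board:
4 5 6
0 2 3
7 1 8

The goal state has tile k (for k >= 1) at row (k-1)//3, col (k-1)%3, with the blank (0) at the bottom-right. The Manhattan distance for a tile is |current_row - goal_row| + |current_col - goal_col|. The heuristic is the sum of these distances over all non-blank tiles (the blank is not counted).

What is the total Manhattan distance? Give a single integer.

Tile 4: at (0,0), goal (1,0), distance |0-1|+|0-0| = 1
Tile 5: at (0,1), goal (1,1), distance |0-1|+|1-1| = 1
Tile 6: at (0,2), goal (1,2), distance |0-1|+|2-2| = 1
Tile 2: at (1,1), goal (0,1), distance |1-0|+|1-1| = 1
Tile 3: at (1,2), goal (0,2), distance |1-0|+|2-2| = 1
Tile 7: at (2,0), goal (2,0), distance |2-2|+|0-0| = 0
Tile 1: at (2,1), goal (0,0), distance |2-0|+|1-0| = 3
Tile 8: at (2,2), goal (2,1), distance |2-2|+|2-1| = 1
Sum: 1 + 1 + 1 + 1 + 1 + 0 + 3 + 1 = 9

Answer: 9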